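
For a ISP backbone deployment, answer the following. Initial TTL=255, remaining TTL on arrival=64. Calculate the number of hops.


Given: initial TTL = 255, received TTL = 64
Hops = initial TTL - received TTL
Hops = 255 - 64 = 191

191


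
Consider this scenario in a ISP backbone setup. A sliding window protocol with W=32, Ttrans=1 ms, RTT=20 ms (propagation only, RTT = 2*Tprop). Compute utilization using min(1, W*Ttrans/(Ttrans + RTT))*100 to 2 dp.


Given: W = 32, Ttrans = 1 ms, RTT = 20 ms (= 2 * Tprop, Tprop = 10 ms)
Cycle time = Ttrans + RTT = 1 + 20 = 21 ms (first packet sent until its ACK returns)
W * Ttrans = 32 * 1 = 32 ms of sending per cycle
W * Ttrans / (Ttrans + RTT) = 32 / 21 = 1.523810
U = min(1, 1.523810) = 1.000000
U% = 100.00%

100.00


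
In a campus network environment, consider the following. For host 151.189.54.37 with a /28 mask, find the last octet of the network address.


Given: IP = 151.189.54.37, prefix = /28
Subnet mask = 255.255.255.240
Last octet of IP: 37
Last octet of mask: 240
Network last octet = 37 AND 240 = 32

32


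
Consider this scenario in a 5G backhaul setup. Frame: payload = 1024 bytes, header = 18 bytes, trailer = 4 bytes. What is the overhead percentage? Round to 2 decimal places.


Given: payload = 1024 B, header = 18 B, trailer = 4 B
Overhead bytes = header + trailer = 18 + 4 = 22
Total frame = payload + overhead = 1024 + 22 = 1046
Overhead % = 22 / 1046 * 100 = 2.1033% -> 2.10% (2 dp)

2.10


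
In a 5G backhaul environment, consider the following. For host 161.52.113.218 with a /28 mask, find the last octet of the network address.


Given: IP = 161.52.113.218, prefix = /28
Subnet mask = 255.255.255.240
Last octet of IP: 218
Last octet of mask: 240
Network last octet = 218 AND 240 = 208

208


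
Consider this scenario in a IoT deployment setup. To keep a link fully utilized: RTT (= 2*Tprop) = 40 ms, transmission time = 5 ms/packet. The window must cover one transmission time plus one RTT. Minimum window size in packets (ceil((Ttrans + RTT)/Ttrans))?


Given: Ttrans = 5 ms, RTT = 40 ms (= 2 * Tprop, Tprop = 20 ms)
Time until first ACK returns = Ttrans + RTT = 5 + 40 = 45 ms
Need W * Ttrans >= Ttrans + RTT  ->  W >= (Ttrans + RTT) / Ttrans
(Ttrans + RTT) / Ttrans = 45 / 5 = 9
W_min = ceil(9) = 9

9


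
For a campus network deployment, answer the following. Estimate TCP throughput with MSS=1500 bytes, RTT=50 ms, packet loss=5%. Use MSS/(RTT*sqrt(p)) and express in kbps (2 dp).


Given: MSS = 1500 bytes, RTT = 50 ms, loss = 5%
RTT in seconds = 50 / 1000 = 0.05
Loss rate = 5% = 0.05
sqrt(loss) = sqrt(0.05) = 0.223606797750
Throughput (bytes/s) = 1500 / (0.05 * 0.223606797750) = 134164.0786
Throughput (kbps) = 134164.0786 * 8 / 1000 = 1073.312629 -> 1073.31 kbps (2 dp)

1073.31


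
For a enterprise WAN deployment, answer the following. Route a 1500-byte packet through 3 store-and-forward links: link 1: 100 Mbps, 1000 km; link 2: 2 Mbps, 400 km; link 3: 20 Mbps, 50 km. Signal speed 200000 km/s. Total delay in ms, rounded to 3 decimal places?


Packet = 1500 bytes = 12000 bits. Store-and-forward: sum (t_trans + t_prop) per link.
Link 1: t_trans = 12000/(100*10^6) s = 0.1200 ms; t_prop = 1000/200000 s = 5.0000 ms; subtotal = 5.1200 ms
Link 2: t_trans = 12000/(2*10^6) s = 6.0000 ms; t_prop = 400/200000 s = 2.0000 ms; subtotal = 8.0000 ms
Link 3: t_trans = 12000/(20*10^6) s = 0.6000 ms; t_prop = 50/200000 s = 0.2500 ms; subtotal = 0.8500 ms
End-to-end = 5.1200 + 8.0000 + 0.8500 = 13.9700 ms -> 13.970 ms (3 dp)

13.970


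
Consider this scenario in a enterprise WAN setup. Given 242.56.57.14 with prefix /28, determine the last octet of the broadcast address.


Given: IP = 242.56.57.14, prefix = /28
Host bits = 32 - 28 = 4
Network last octet = 14 AND mask = 0
Host part size = 2^4 - 1 = 15
Broadcast last octet = 0 OR 15 = 15

15


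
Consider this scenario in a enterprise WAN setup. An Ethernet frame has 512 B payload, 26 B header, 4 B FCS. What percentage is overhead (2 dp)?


Given: payload = 512 B, header = 26 B, trailer = 4 B
Overhead bytes = header + trailer = 26 + 4 = 30
Total frame = payload + overhead = 512 + 30 = 542
Overhead % = 30 / 542 * 100 = 5.5351% -> 5.54% (2 dp)

5.54


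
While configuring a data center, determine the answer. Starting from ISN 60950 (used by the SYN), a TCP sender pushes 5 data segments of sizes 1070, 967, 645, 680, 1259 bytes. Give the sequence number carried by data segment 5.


The SYN occupies sequence number ISN = 60950, so the first data byte is ISN + 1 = 60951.
SEQ of data segment i = (ISN + 1) + sum of payload sizes of segments 1..i-1.
Segment 1: SEQ = 60951, payload = 1070 bytes
Segment 2: SEQ = 62021, payload = 967 bytes
Segment 3: SEQ = 62988, payload = 645 bytes
Segment 4: SEQ = 63633, payload = 680 bytes
Segment 5: SEQ = 64313, payload = 1259 bytes
SEQ of segment 5 = 60951 + 1070 + 967 + 645 + 680 = 64313

64313


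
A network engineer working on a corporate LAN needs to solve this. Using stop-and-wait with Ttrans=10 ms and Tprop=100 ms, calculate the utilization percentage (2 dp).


Given: Ttrans = 10 ms, Tprop = 100 ms
RTT = 2 * Tprop = 2 * 100 = 200 ms
U = Ttrans / (Ttrans + RTT)
U = 10 / (10 + 200)
U = 10 / 210 = 0.047619
U% = 4.76%

4.76


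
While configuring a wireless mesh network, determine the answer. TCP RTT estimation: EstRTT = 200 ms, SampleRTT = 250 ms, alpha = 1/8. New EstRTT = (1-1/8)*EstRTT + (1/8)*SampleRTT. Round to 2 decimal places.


Given: EstRTT = 200 ms, SampleRTT = 250 ms, alpha = 1/8
New EstRTT = (1 - alpha) * EstRTT + alpha * SampleRTT
(7/8) * 200 = 175
(1/8) * 250 = 31.25
New EstRTT = 175 + 31.25 = 206.25 ms -> 206.25 ms (2 dp)

206.25


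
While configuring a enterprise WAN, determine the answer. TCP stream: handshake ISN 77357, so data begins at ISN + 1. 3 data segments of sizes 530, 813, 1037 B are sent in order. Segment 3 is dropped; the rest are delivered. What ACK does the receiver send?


SYN uses sequence number 77357; first data byte = ISN + 1 = 77358.
Segment 1: SEQ = 77358, len = 530 B, covers [77358, 77887]
Segment 2: SEQ = 77888, len = 813 B, covers [77888, 78700]
Segment 3: SEQ = 78701, len = 1037 B, covers [78701, 79737] [LOST]
In-order data received: bytes [77358, 78700] (segments 1..2).
Segment 3 missing -> gap begins at byte 78701.
Cumulative ACK = next expected in-order byte = 77358 + 530 + 813 = 78701

78701


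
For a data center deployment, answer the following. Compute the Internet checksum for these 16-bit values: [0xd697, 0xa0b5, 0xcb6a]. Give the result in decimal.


Given words: [0xd697, 0xa0b5, 0xcb6a]
Step 1: Sum all words
Raw sum = 54935 + 41141 + 52074 = 148150
Step 2: Fold carry: (17078 + 2) = 17080
One's complement = ~17080 & 0xFFFF = 48455

48455


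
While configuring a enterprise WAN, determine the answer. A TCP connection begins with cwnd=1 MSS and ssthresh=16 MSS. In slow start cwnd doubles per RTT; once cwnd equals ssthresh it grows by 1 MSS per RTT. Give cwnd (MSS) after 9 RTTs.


RTT 0: cwnd = 1 MSS (initial)
RTT 1: cwnd = 2 MSS (slow start, doubled)
RTT 2: cwnd = 4 MSS (slow start, doubled)
RTT 3: cwnd = 8 MSS (slow start, doubled)
RTT 4: cwnd = 16 MSS (slow start, doubled)
RTT 5: cwnd = 17 MSS (congestion avoidance, +1)
RTT 6: cwnd = 18 MSS (congestion avoidance, +1)
RTT 7: cwnd = 19 MSS (congestion avoidance, +1)
RTT 8: cwnd = 20 MSS (congestion avoidance, +1)
RTT 9: cwnd = 21 MSS (congestion avoidance, +1)

21


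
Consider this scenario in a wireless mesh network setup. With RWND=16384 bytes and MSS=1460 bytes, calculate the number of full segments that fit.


Given: RWND = 16384 bytes, MSS = 1460 bytes
Full segments = floor(RWND / MSS)
Full segments = floor(16384 / 1460)
Full segments = floor(11.2219) = 11

11


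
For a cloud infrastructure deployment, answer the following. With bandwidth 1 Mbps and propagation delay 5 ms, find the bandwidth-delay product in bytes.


Given: bandwidth = 1 Mbps, delay = 5 ms
BDP in bits = 1 * 10^6 * 5 / 1000
BDP in bits = 5000
BDP in bytes = 5000 / 8 = 625

625


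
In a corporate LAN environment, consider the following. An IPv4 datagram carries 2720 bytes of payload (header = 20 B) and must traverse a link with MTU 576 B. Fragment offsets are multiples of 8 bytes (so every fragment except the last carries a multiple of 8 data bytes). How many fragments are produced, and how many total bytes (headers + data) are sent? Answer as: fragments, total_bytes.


Max data per non-final fragment = floor((MTU - header)/8)*8 = floor((576 - 20)/8)*8 = floor(556/8)*8 = 552 B
Final fragment needs no 8-byte alignment: it can carry up to MTU - header = 556 B
Non-final fragments needed = ceil((payload - 556) / 552) = ceil(2164/552) = ceil(3.9203) = 4
Number of fragments = 4 + 1 = 5
Fragment sizes (data): 4 * 552 B + 512 B (last, 512 <= 556 OK)
Total bytes sent = payload + n_frags * header = 2720 + 5*20 = 2720 + 100 = 2820 B

5, 2820


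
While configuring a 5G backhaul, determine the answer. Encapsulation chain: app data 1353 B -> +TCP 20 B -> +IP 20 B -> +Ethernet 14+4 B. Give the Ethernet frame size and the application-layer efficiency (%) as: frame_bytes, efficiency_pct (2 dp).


TCP segment = 1353 + 20 = 1373 B
IP packet = 1373 + 20 = 1393 B
Ethernet frame = 1393 + 14 + 4 = 1411 B
Efficiency = app / frame = 1353 / 1411 = 0.958894 = 95.8894% -> 95.89% (2 dp)

1411, 95.89


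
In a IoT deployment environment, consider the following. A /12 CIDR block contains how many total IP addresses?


Given: CIDR prefix /12
Host bits = 32 - 12 = 20
Total addresses = 2^20 = 1048576

1048576


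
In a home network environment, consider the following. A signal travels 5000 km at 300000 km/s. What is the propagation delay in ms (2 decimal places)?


Given: distance = 5000 km, speed = 300000 km/s
Delay = distance / speed = 5000 / 300000 seconds
Delay in ms = 5000 * 1000 / 300000
Delay = 16.6667 ms
Rounded to 2 dp = 16.67 ms

16.67


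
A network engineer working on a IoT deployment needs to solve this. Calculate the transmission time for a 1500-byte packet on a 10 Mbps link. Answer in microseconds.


Given: packet = 1500 bytes, bandwidth = 10 Mbps
Packet in bits = 1500 * 8 = 12000 bits
Bandwidth = 10 * 10^6 = 10000000 bps
Time = 12000 / 10000000 seconds
Time in us = 12000 * 10^6 / 10000000 = 1200

1200


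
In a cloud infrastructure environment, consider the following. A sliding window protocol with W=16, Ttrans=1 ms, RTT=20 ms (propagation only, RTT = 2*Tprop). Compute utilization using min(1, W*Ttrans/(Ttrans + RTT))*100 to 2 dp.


Given: W = 16, Ttrans = 1 ms, RTT = 20 ms (= 2 * Tprop, Tprop = 10 ms)
Cycle time = Ttrans + RTT = 1 + 20 = 21 ms (first packet sent until its ACK returns)
W * Ttrans = 16 * 1 = 16 ms of sending per cycle
W * Ttrans / (Ttrans + RTT) = 16 / 21 = 0.761905
U = min(1, 0.761905) = 0.761905
U% = 76.19%

76.19


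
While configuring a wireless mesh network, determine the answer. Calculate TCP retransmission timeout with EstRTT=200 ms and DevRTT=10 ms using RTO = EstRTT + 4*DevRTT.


Given: EstRTT = 200 ms, DevRTT = 10 ms
Timeout = EstRTT + 4 * DevRTT
4 * DevRTT = 4 * 10 = 40
Timeout = 200 + 40 = 240 ms

240


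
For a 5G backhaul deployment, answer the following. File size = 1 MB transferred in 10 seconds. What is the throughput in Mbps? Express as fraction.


Given: file = 1 MB, time = 10 s
File in Mb = 1 * 8 = 8 Mb
Throughput = 8 / 10 Mbps
Throughput = 4/5 Mbps

4/5


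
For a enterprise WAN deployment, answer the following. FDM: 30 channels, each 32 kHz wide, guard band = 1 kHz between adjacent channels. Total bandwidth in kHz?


Given: 30 channels, 32 kHz each, guard = 1 kHz
Channel bandwidth = 30 * 32 = 960 kHz
Guard bands = 29 gaps * 1 kHz = 29 kHz
Total = 960 + 29 = 989 kHz

989


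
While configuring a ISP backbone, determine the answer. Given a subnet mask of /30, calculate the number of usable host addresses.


Given: subnet mask /30
Host bits = 32 - 30 = 2
Total addresses = 2^2 = 4
Usable hosts = 4 - 2 (network + broadcast) = 2

2


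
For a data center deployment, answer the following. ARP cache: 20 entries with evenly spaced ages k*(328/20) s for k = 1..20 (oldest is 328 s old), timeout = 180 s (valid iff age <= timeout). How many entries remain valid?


Ages are k * 328/20 s for k = 1..20 (spacing = 16.4000 s).
Entry k is valid iff k * 328/20 <= 180 iff k <= 20 * 180 / 328 = 10.9756
n_valid = floor(10.9756) = 10
(n_stale = 20 - 10 = 10)

10


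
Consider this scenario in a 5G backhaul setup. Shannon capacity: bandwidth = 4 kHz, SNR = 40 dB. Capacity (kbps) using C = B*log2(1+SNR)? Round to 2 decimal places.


Given: B = 4 kHz, SNR = 40 dB
SNR linear = 10^(40/10) = 10000
1 + SNR = 10001
log2(10001) = 13.2878566418
C = 4 * 1000 * 13.2878566418 = 53151.4266 bps
C = 53.151427 kbps -> 53.15 kbps (2 dp)

53.15


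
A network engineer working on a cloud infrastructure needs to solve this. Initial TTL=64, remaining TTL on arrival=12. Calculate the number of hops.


Given: initial TTL = 64, received TTL = 12
Hops = initial TTL - received TTL
Hops = 64 - 12 = 52

52


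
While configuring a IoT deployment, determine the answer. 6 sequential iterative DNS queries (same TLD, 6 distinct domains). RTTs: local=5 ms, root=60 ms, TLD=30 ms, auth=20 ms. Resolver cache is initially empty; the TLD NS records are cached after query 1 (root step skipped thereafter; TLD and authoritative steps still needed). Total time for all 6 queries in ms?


Lookup 1 (cold cache): local + root + TLD + auth = 5 + 60 + 30 + 20 = 115 ms
Lookups 2..6 (TLD NS cached -> skip root; new domain -> still ask TLD and auth): local + TLD + auth = 5 + 30 + 20 = 55 ms each
Remaining 5 lookups: 5 * 55 = 275 ms
Total = 115 + 275 = 390 ms

390


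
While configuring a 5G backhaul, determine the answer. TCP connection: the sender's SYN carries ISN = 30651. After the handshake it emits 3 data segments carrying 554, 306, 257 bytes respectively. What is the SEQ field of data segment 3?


The SYN occupies sequence number ISN = 30651, so the first data byte is ISN + 1 = 30652.
SEQ of data segment i = (ISN + 1) + sum of payload sizes of segments 1..i-1.
Segment 1: SEQ = 30652, payload = 554 bytes
Segment 2: SEQ = 31206, payload = 306 bytes
Segment 3: SEQ = 31512, payload = 257 bytes
SEQ of segment 3 = 30652 + 554 + 306 = 31512

31512


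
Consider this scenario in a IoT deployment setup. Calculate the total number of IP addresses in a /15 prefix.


Given: CIDR prefix /15
Host bits = 32 - 15 = 17
Total addresses = 2^17 = 131072

131072


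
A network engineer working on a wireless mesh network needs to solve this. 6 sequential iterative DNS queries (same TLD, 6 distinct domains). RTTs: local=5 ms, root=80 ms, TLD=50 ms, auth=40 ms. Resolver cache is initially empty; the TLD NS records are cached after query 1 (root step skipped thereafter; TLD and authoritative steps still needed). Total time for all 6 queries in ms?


Lookup 1 (cold cache): local + root + TLD + auth = 5 + 80 + 50 + 40 = 175 ms
Lookups 2..6 (TLD NS cached -> skip root; new domain -> still ask TLD and auth): local + TLD + auth = 5 + 50 + 40 = 95 ms each
Remaining 5 lookups: 5 * 95 = 475 ms
Total = 175 + 475 = 650 ms

650


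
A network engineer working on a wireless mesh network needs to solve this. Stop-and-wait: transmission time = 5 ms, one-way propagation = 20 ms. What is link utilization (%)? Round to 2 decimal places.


Given: Ttrans = 5 ms, Tprop = 20 ms
RTT = 2 * Tprop = 2 * 20 = 40 ms
U = Ttrans / (Ttrans + RTT)
U = 5 / (5 + 40)
U = 5 / 45 = 0.111111
U% = 11.11%

11.11


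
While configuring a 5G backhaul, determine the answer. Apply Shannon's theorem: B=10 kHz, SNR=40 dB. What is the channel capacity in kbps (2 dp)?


Given: B = 10 kHz, SNR = 40 dB
SNR linear = 10^(40/10) = 10000
1 + SNR = 10001
log2(10001) = 13.2878566418
C = 10 * 1000 * 13.2878566418 = 132878.5664 bps
C = 132.878566 kbps -> 132.88 kbps (2 dp)

132.88


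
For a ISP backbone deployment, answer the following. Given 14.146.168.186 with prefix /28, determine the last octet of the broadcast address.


Given: IP = 14.146.168.186, prefix = /28
Host bits = 32 - 28 = 4
Network last octet = 186 AND mask = 176
Host part size = 2^4 - 1 = 15
Broadcast last octet = 176 OR 15 = 191

191


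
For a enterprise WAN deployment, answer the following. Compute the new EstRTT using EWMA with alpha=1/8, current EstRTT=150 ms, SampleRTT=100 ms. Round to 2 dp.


Given: EstRTT = 150 ms, SampleRTT = 100 ms, alpha = 1/8
New EstRTT = (1 - alpha) * EstRTT + alpha * SampleRTT
(7/8) * 150 = 131.25
(1/8) * 100 = 12.5
New EstRTT = 131.25 + 12.5 = 143.75 ms -> 143.75 ms (2 dp)

143.75


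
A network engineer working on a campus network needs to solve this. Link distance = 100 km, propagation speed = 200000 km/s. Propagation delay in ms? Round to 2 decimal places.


Given: distance = 100 km, speed = 200000 km/s
Delay = distance / speed = 100 / 200000 seconds
Delay in ms = 100 * 1000 / 200000
Delay = 0.5000 ms
Rounded to 2 dp = 0.50 ms

0.50


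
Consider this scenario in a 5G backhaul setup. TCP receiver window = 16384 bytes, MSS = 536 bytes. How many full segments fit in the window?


Given: RWND = 16384 bytes, MSS = 536 bytes
Full segments = floor(RWND / MSS)
Full segments = floor(16384 / 536)
Full segments = floor(30.5672) = 30

30


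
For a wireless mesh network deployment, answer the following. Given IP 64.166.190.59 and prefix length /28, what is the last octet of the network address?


Given: IP = 64.166.190.59, prefix = /28
Subnet mask = 255.255.255.240
Last octet of IP: 59
Last octet of mask: 240
Network last octet = 59 AND 240 = 48

48


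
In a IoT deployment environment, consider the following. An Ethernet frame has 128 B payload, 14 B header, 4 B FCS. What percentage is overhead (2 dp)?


Given: payload = 128 B, header = 14 B, trailer = 4 B
Overhead bytes = header + trailer = 14 + 4 = 18
Total frame = payload + overhead = 128 + 18 = 146
Overhead % = 18 / 146 * 100 = 12.3288% -> 12.33% (2 dp)

12.33


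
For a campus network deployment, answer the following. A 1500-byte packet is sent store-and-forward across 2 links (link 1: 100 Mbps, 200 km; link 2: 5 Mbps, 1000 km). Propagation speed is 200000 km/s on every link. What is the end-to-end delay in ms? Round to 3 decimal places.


Packet = 1500 bytes = 12000 bits. Store-and-forward: sum (t_trans + t_prop) per link.
Link 1: t_trans = 12000/(100*10^6) s = 0.1200 ms; t_prop = 200/200000 s = 1.0000 ms; subtotal = 1.1200 ms
Link 2: t_trans = 12000/(5*10^6) s = 2.4000 ms; t_prop = 1000/200000 s = 5.0000 ms; subtotal = 7.4000 ms
End-to-end = 1.1200 + 7.4000 = 8.5200 ms -> 8.520 ms (3 dp)

8.520


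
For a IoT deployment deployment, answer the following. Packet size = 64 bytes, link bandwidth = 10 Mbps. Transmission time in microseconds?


Given: packet = 64 bytes, bandwidth = 10 Mbps
Packet in bits = 64 * 8 = 512 bits
Bandwidth = 10 * 10^6 = 10000000 bps
Time = 512 / 10000000 seconds
Time in us = 512 * 10^6 / 10000000 = 51.2

51.2


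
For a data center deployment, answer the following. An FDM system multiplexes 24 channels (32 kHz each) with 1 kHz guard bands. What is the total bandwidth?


Given: 24 channels, 32 kHz each, guard = 1 kHz
Channel bandwidth = 24 * 32 = 768 kHz
Guard bands = 23 gaps * 1 kHz = 23 kHz
Total = 768 + 23 = 791 kHz

791


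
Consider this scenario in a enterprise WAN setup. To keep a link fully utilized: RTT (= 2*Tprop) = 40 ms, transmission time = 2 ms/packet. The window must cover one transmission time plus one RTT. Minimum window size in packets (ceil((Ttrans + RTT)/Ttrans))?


Given: Ttrans = 2 ms, RTT = 40 ms (= 2 * Tprop, Tprop = 20 ms)
Time until first ACK returns = Ttrans + RTT = 2 + 40 = 42 ms
Need W * Ttrans >= Ttrans + RTT  ->  W >= (Ttrans + RTT) / Ttrans
(Ttrans + RTT) / Ttrans = 42 / 2 = 21
W_min = ceil(21) = 21

21


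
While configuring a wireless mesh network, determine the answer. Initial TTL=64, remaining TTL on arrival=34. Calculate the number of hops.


Given: initial TTL = 64, received TTL = 34
Hops = initial TTL - received TTL
Hops = 64 - 34 = 30

30


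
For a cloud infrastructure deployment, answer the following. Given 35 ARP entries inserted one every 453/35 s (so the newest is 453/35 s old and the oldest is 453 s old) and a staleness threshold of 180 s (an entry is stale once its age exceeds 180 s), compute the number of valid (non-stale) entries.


Ages are k * 453/35 s for k = 1..35 (spacing = 12.9429 s).
Entry k is valid iff k * 453/35 <= 180 iff k <= 35 * 180 / 453 = 13.9073
n_valid = floor(13.9073) = 13
(n_stale = 35 - 13 = 22)

13


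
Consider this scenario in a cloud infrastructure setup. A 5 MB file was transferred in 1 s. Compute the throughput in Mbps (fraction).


Given: file = 5 MB, time = 1 s
File in Mb = 5 * 8 = 40 Mb
Throughput = 40 / 1 Mbps
Throughput = 40 Mbps

40


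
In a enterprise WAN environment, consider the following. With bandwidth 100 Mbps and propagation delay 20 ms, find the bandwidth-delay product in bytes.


Given: bandwidth = 100 Mbps, delay = 20 ms
BDP in bits = 100 * 10^6 * 20 / 1000
BDP in bits = 2000000
BDP in bytes = 2000000 / 8 = 250000

250000


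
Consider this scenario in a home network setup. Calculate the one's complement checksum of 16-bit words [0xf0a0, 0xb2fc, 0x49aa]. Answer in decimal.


Given words: [0xf0a0, 0xb2fc, 0x49aa]
Step 1: Sum all words
Raw sum = 61600 + 45820 + 18858 = 126278
Step 2: Fold carry: (60742 + 1) = 60743
One's complement = ~60743 & 0xFFFF = 4792

4792


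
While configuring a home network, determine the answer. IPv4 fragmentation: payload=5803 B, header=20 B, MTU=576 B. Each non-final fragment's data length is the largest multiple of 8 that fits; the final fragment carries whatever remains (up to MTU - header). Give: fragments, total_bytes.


Max data per non-final fragment = floor((MTU - header)/8)*8 = floor((576 - 20)/8)*8 = floor(556/8)*8 = 552 B
Final fragment needs no 8-byte alignment: it can carry up to MTU - header = 556 B
Non-final fragments needed = ceil((payload - 556) / 552) = ceil(5247/552) = ceil(9.5054) = 10
Number of fragments = 10 + 1 = 11
Fragment sizes (data): 10 * 552 B + 283 B (last, 283 <= 556 OK)
Total bytes sent = payload + n_frags * header = 5803 + 11*20 = 5803 + 220 = 6023 B

11, 6023


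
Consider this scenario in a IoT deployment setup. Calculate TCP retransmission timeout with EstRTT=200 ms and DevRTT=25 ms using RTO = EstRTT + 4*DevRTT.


Given: EstRTT = 200 ms, DevRTT = 25 ms
Timeout = EstRTT + 4 * DevRTT
4 * DevRTT = 4 * 25 = 100
Timeout = 200 + 100 = 300 ms

300


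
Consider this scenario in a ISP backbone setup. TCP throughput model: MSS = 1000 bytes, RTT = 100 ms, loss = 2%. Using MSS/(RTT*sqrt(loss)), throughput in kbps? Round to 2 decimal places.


Given: MSS = 1000 bytes, RTT = 100 ms, loss = 2%
RTT in seconds = 100 / 1000 = 0.1
Loss rate = 2% = 0.02
sqrt(loss) = sqrt(0.02) = 0.141421356237
Throughput (bytes/s) = 1000 / (0.1 * 0.141421356237) = 70710.6781
Throughput (kbps) = 70710.6781 * 8 / 1000 = 565.685425 -> 565.69 kbps (2 dp)

565.69


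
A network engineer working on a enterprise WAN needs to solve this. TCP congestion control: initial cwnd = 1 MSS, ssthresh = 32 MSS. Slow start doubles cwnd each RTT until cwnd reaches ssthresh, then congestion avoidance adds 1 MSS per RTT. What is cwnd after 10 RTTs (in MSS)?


RTT 0: cwnd = 1 MSS (initial)
RTT 1: cwnd = 2 MSS (slow start, doubled)
RTT 2: cwnd = 4 MSS (slow start, doubled)
RTT 3: cwnd = 8 MSS (slow start, doubled)
RTT 4: cwnd = 16 MSS (slow start, doubled)
RTT 5: cwnd = 32 MSS (slow start, doubled)
RTT 6: cwnd = 33 MSS (congestion avoidance, +1)
RTT 7: cwnd = 34 MSS (congestion avoidance, +1)
RTT 8: cwnd = 35 MSS (congestion avoidance, +1)
RTT 9: cwnd = 36 MSS (congestion avoidance, +1)
RTT 10: cwnd = 37 MSS (congestion avoidance, +1)

37


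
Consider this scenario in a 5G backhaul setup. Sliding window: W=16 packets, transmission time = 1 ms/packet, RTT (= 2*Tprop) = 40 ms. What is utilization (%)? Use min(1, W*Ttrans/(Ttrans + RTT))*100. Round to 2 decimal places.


Given: W = 16, Ttrans = 1 ms, RTT = 40 ms (= 2 * Tprop, Tprop = 20 ms)
Cycle time = Ttrans + RTT = 1 + 40 = 41 ms (first packet sent until its ACK returns)
W * Ttrans = 16 * 1 = 16 ms of sending per cycle
W * Ttrans / (Ttrans + RTT) = 16 / 41 = 0.390244
U = min(1, 0.390244) = 0.390244
U% = 39.02%

39.02


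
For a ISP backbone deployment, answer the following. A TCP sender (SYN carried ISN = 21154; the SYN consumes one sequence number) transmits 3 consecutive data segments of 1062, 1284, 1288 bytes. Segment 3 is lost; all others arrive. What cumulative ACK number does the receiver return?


SYN uses sequence number 21154; first data byte = ISN + 1 = 21155.
Segment 1: SEQ = 21155, len = 1062 B, covers [21155, 22216]
Segment 2: SEQ = 22217, len = 1284 B, covers [22217, 23500]
Segment 3: SEQ = 23501, len = 1288 B, covers [23501, 24788] [LOST]
In-order data received: bytes [21155, 23500] (segments 1..2).
Segment 3 missing -> gap begins at byte 23501.
Cumulative ACK = next expected in-order byte = 21155 + 1062 + 1284 = 23501

23501


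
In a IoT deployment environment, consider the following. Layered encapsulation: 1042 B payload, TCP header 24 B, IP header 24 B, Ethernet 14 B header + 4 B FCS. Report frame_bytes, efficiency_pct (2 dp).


TCP segment = 1042 + 24 = 1066 B
IP packet = 1066 + 24 = 1090 B
Ethernet frame = 1090 + 14 + 4 = 1108 B
Efficiency = app / frame = 1042 / 1108 = 0.940433 = 94.0433% -> 94.04% (2 dp)

1108, 94.04


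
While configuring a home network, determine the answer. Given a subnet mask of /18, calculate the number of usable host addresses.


Given: subnet mask /18
Host bits = 32 - 18 = 14
Total addresses = 2^14 = 16384
Usable hosts = 16384 - 2 (network + broadcast) = 16382

16382


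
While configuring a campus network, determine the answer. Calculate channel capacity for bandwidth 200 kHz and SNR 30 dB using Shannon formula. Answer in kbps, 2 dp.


Given: B = 200 kHz, SNR = 30 dB
SNR linear = 10^(30/10) = 1000
1 + SNR = 1001
log2(1001) = 9.9672262588
C = 200 * 1000 * 9.9672262588 = 1993445.2518 bps
C = 1993.445252 kbps -> 1993.45 kbps (2 dp)

1993.45


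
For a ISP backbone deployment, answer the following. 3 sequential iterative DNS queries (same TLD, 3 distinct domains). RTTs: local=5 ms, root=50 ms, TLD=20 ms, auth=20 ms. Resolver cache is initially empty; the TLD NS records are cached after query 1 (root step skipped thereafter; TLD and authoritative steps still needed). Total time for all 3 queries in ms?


Lookup 1 (cold cache): local + root + TLD + auth = 5 + 50 + 20 + 20 = 95 ms
Lookups 2..3 (TLD NS cached -> skip root; new domain -> still ask TLD and auth): local + TLD + auth = 5 + 20 + 20 = 45 ms each
Remaining 2 lookups: 2 * 45 = 90 ms
Total = 95 + 90 = 185 ms

185


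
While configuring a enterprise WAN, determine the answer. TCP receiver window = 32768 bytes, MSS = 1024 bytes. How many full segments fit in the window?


Given: RWND = 32768 bytes, MSS = 1024 bytes
Full segments = floor(RWND / MSS)
Full segments = floor(32768 / 1024)
Full segments = floor(32.0) = 32

32


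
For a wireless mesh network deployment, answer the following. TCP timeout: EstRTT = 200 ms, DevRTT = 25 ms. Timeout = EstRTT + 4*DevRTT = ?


Given: EstRTT = 200 ms, DevRTT = 25 ms
Timeout = EstRTT + 4 * DevRTT
4 * DevRTT = 4 * 25 = 100
Timeout = 200 + 100 = 300 ms

300


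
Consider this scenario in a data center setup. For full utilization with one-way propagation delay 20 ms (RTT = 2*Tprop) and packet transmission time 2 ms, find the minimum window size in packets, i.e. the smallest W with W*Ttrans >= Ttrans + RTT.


Given: Ttrans = 2 ms, RTT = 40 ms (= 2 * Tprop, Tprop = 20 ms)
Time until first ACK returns = Ttrans + RTT = 2 + 40 = 42 ms
Need W * Ttrans >= Ttrans + RTT  ->  W >= (Ttrans + RTT) / Ttrans
(Ttrans + RTT) / Ttrans = 42 / 2 = 21
W_min = ceil(21) = 21

21


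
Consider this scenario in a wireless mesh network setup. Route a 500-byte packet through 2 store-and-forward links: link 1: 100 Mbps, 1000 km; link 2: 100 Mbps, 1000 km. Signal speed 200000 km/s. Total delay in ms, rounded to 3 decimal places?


Packet = 500 bytes = 4000 bits. Store-and-forward: sum (t_trans + t_prop) per link.
Link 1: t_trans = 4000/(100*10^6) s = 0.0400 ms; t_prop = 1000/200000 s = 5.0000 ms; subtotal = 5.0400 ms
Link 2: t_trans = 4000/(100*10^6) s = 0.0400 ms; t_prop = 1000/200000 s = 5.0000 ms; subtotal = 5.0400 ms
End-to-end = 5.0400 + 5.0400 = 10.0800 ms -> 10.080 ms (3 dp)

10.080


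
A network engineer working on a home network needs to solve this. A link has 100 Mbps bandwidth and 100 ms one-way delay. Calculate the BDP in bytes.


Given: bandwidth = 100 Mbps, delay = 100 ms
BDP in bits = 100 * 10^6 * 100 / 1000
BDP in bits = 10000000
BDP in bytes = 10000000 / 8 = 1250000

1250000


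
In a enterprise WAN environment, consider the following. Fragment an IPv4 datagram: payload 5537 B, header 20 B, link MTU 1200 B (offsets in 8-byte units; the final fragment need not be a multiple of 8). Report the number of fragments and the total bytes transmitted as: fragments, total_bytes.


Max data per non-final fragment = floor((MTU - header)/8)*8 = floor((1200 - 20)/8)*8 = floor(1180/8)*8 = 1176 B
Final fragment needs no 8-byte alignment: it can carry up to MTU - header = 1180 B
Non-final fragments needed = ceil((payload - 1180) / 1176) = ceil(4357/1176) = ceil(3.7049) = 4
Number of fragments = 4 + 1 = 5
Fragment sizes (data): 4 * 1176 B + 833 B (last, 833 <= 1180 OK)
Total bytes sent = payload + n_frags * header = 5537 + 5*20 = 5537 + 100 = 5637 B

5, 5637


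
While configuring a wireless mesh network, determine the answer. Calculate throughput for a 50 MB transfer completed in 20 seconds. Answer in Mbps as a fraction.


Given: file = 50 MB, time = 20 s
File in Mb = 50 * 8 = 400 Mb
Throughput = 400 / 20 Mbps
Throughput = 20 Mbps

20


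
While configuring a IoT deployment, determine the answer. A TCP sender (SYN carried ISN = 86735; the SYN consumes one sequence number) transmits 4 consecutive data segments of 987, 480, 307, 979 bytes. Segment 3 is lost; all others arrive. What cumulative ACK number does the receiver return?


SYN uses sequence number 86735; first data byte = ISN + 1 = 86736.
Segment 1: SEQ = 86736, len = 987 B, covers [86736, 87722]
Segment 2: SEQ = 87723, len = 480 B, covers [87723, 88202]
Segment 3: SEQ = 88203, len = 307 B, covers [88203, 88509] [LOST]
Segment 4: SEQ = 88510, len = 979 B, covers [88510, 89488]
In-order data received: bytes [86736, 88202] (segments 1..2).
Segment 3 missing -> gap begins at byte 88203; later segments buffered out of order.
Cumulative ACK = next expected in-order byte = 86736 + 987 + 480 = 88203

88203


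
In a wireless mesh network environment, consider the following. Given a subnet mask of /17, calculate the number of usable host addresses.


Given: subnet mask /17
Host bits = 32 - 17 = 15
Total addresses = 2^15 = 32768
Usable hosts = 32768 - 2 (network + broadcast) = 32766

32766


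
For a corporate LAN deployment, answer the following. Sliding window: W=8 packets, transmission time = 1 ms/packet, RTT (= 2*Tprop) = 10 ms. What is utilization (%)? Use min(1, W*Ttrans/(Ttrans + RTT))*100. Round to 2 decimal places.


Given: W = 8, Ttrans = 1 ms, RTT = 10 ms (= 2 * Tprop, Tprop = 5 ms)
Cycle time = Ttrans + RTT = 1 + 10 = 11 ms (first packet sent until its ACK returns)
W * Ttrans = 8 * 1 = 8 ms of sending per cycle
W * Ttrans / (Ttrans + RTT) = 8 / 11 = 0.727273
U = min(1, 0.727273) = 0.727273
U% = 72.73%

72.73


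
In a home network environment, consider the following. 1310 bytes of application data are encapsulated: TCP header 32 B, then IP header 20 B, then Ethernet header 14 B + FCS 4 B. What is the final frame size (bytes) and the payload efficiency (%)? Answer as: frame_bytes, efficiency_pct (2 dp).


TCP segment = 1310 + 32 = 1342 B
IP packet = 1342 + 20 = 1362 B
Ethernet frame = 1362 + 14 + 4 = 1380 B
Efficiency = app / frame = 1310 / 1380 = 0.949275 = 94.9275% -> 94.93% (2 dp)

1380, 94.93


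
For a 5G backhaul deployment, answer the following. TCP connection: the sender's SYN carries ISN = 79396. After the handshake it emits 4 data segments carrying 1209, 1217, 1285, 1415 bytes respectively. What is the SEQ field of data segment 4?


The SYN occupies sequence number ISN = 79396, so the first data byte is ISN + 1 = 79397.
SEQ of data segment i = (ISN + 1) + sum of payload sizes of segments 1..i-1.
Segment 1: SEQ = 79397, payload = 1209 bytes
Segment 2: SEQ = 80606, payload = 1217 bytes
Segment 3: SEQ = 81823, payload = 1285 bytes
Segment 4: SEQ = 83108, payload = 1415 bytes
SEQ of segment 4 = 79397 + 1209 + 1217 + 1285 = 83108

83108


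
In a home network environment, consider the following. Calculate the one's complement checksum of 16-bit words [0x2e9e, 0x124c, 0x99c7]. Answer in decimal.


Given words: [0x2e9e, 0x124c, 0x99c7]
Step 1: Sum all words
Raw sum = 11934 + 4684 + 39367 = 55985
One's complement = ~55985 & 0xFFFF = 9550

9550


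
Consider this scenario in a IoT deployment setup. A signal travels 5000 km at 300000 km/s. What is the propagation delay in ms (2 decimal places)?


Given: distance = 5000 km, speed = 300000 km/s
Delay = distance / speed = 5000 / 300000 seconds
Delay in ms = 5000 * 1000 / 300000
Delay = 16.6667 ms
Rounded to 2 dp = 16.67 ms

16.67


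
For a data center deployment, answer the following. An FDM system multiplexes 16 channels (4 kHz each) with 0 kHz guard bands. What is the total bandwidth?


Given: 16 channels, 4 kHz each, guard = 0 kHz
Channel bandwidth = 16 * 4 = 64 kHz
Guard bands = 15 gaps * 0 kHz = 0 kHz
Total = 64 + 0 = 64 kHz

64


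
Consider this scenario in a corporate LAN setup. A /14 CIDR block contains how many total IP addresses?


Given: CIDR prefix /14
Host bits = 32 - 14 = 18
Total addresses = 2^18 = 262144

262144


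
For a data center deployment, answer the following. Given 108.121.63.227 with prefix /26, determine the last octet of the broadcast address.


Given: IP = 108.121.63.227, prefix = /26
Host bits = 32 - 26 = 6
Network last octet = 227 AND mask = 192
Host part size = 2^6 - 1 = 63
Broadcast last octet = 192 OR 63 = 255

255


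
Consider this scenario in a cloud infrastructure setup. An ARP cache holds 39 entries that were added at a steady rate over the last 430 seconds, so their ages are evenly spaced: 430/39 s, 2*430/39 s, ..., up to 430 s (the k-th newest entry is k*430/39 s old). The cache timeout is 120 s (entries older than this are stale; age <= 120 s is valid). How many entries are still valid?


Ages are k * 430/39 s for k = 1..39 (spacing = 11.0256 s).
Entry k is valid iff k * 430/39 <= 120 iff k <= 39 * 120 / 430 = 10.8837
n_valid = floor(10.8837) = 10
(n_stale = 39 - 10 = 29)

10


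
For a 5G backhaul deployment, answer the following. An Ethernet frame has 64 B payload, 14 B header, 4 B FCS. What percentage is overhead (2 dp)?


Given: payload = 64 B, header = 14 B, trailer = 4 B
Overhead bytes = header + trailer = 14 + 4 = 18
Total frame = payload + overhead = 64 + 18 = 82
Overhead % = 18 / 82 * 100 = 21.9512% -> 21.95% (2 dp)

21.95


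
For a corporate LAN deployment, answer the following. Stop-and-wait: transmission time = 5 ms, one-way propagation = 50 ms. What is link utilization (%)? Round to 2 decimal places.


Given: Ttrans = 5 ms, Tprop = 50 ms
RTT = 2 * Tprop = 2 * 50 = 100 ms
U = Ttrans / (Ttrans + RTT)
U = 5 / (5 + 100)
U = 5 / 105 = 0.047619
U% = 4.76%

4.76


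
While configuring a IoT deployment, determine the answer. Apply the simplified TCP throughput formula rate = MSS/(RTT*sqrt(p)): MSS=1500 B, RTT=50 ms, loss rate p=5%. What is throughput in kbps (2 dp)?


Given: MSS = 1500 bytes, RTT = 50 ms, loss = 5%
RTT in seconds = 50 / 1000 = 0.05
Loss rate = 5% = 0.05
sqrt(loss) = sqrt(0.05) = 0.223606797750
Throughput (bytes/s) = 1500 / (0.05 * 0.223606797750) = 134164.0786
Throughput (kbps) = 134164.0786 * 8 / 1000 = 1073.312629 -> 1073.31 kbps (2 dp)

1073.31


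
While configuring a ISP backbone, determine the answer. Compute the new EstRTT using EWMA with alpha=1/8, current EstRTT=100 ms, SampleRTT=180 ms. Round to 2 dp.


Given: EstRTT = 100 ms, SampleRTT = 180 ms, alpha = 1/8
New EstRTT = (1 - alpha) * EstRTT + alpha * SampleRTT
(7/8) * 100 = 87.5
(1/8) * 180 = 22.5
New EstRTT = 87.5 + 22.5 = 110 ms -> 110.00 ms (2 dp)

110.00


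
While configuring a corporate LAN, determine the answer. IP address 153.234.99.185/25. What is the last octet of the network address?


Given: IP = 153.234.99.185, prefix = /25
Subnet mask = 255.255.255.128
Last octet of IP: 185
Last octet of mask: 128
Network last octet = 185 AND 128 = 128

128


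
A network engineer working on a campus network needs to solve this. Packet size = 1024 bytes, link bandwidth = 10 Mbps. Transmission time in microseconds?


Given: packet = 1024 bytes, bandwidth = 10 Mbps
Packet in bits = 1024 * 8 = 8192 bits
Bandwidth = 10 * 10^6 = 10000000 bps
Time = 8192 / 10000000 seconds
Time in us = 8192 * 10^6 / 10000000 = 819.2

819.2


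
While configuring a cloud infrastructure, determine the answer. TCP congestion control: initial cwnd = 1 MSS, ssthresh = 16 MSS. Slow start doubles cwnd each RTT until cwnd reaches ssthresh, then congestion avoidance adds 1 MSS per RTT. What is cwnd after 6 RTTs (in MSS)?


RTT 0: cwnd = 1 MSS (initial)
RTT 1: cwnd = 2 MSS (slow start, doubled)
RTT 2: cwnd = 4 MSS (slow start, doubled)
RTT 3: cwnd = 8 MSS (slow start, doubled)
RTT 4: cwnd = 16 MSS (slow start, doubled)
RTT 5: cwnd = 17 MSS (congestion avoidance, +1)
RTT 6: cwnd = 18 MSS (congestion avoidance, +1)

18


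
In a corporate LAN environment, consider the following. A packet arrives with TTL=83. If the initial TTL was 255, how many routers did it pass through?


Given: initial TTL = 255, received TTL = 83
Hops = initial TTL - received TTL
Hops = 255 - 83 = 172

172


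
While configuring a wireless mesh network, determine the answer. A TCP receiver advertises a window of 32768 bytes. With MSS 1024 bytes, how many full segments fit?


Given: RWND = 32768 bytes, MSS = 1024 bytes
Full segments = floor(RWND / MSS)
Full segments = floor(32768 / 1024)
Full segments = floor(32.0) = 32

32


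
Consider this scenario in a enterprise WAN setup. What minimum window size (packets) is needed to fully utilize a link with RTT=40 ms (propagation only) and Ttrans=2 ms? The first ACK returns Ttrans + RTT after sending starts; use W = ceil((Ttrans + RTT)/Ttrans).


Given: Ttrans = 2 ms, RTT = 40 ms (= 2 * Tprop, Tprop = 20 ms)
Time until first ACK returns = Ttrans + RTT = 2 + 40 = 42 ms
Need W * Ttrans >= Ttrans + RTT  ->  W >= (Ttrans + RTT) / Ttrans
(Ttrans + RTT) / Ttrans = 42 / 2 = 21
W_min = ceil(21) = 21

21


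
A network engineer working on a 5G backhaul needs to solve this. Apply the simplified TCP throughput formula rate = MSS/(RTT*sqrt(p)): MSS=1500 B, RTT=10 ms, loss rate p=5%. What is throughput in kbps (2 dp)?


Given: MSS = 1500 bytes, RTT = 10 ms, loss = 5%
RTT in seconds = 10 / 1000 = 0.01
Loss rate = 5% = 0.05
sqrt(loss) = sqrt(0.05) = 0.223606797750
Throughput (bytes/s) = 1500 / (0.01 * 0.223606797750) = 670820.3932
Throughput (kbps) = 670820.3932 * 8 / 1000 = 5366.563146 -> 5366.56 kbps (2 dp)

5366.56


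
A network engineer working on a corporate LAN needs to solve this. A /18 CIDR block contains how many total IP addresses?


Given: CIDR prefix /18
Host bits = 32 - 18 = 14
Total addresses = 2^14 = 16384

16384


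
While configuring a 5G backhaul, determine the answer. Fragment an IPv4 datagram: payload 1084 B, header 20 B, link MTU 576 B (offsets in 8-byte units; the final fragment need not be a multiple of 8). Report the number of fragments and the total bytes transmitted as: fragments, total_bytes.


Max data per non-final fragment = floor((MTU - header)/8)*8 = floor((576 - 20)/8)*8 = floor(556/8)*8 = 552 B
Final fragment needs no 8-byte alignment: it can carry up to MTU - header = 556 B
Non-final fragments needed = ceil((payload - 556) / 552) = ceil(528/552) = ceil(0.9565) = 1
Number of fragments = 1 + 1 = 2
Fragment sizes (data): 1 * 552 B + 532 B (last, 532 <= 556 OK)
Total bytes sent = payload + n_frags * header = 1084 + 2*20 = 1084 + 40 = 1124 B

2, 1124
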